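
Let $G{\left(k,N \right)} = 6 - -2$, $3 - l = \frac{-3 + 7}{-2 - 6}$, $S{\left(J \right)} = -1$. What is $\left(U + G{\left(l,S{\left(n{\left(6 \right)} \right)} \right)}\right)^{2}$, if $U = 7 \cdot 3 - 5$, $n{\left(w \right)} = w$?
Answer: $576$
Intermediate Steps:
$l = \frac{7}{2}$ ($l = 3 - \frac{-3 + 7}{-2 - 6} = 3 - \frac{4}{-8} = 3 - 4 \left(- \frac{1}{8}\right) = 3 - - \frac{1}{2} = 3 + \frac{1}{2} = \frac{7}{2} \approx 3.5$)
$G{\left(k,N \right)} = 8$ ($G{\left(k,N \right)} = 6 + 2 = 8$)
$U = 16$ ($U = 21 - 5 = 16$)
$\left(U + G{\left(l,S{\left(n{\left(6 \right)} \right)} \right)}\right)^{2} = \left(16 + 8\right)^{2} = 24^{2} = 576$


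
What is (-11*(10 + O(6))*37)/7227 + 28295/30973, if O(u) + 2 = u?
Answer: 2545801/20349261 ≈ 0.12511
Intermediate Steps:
O(u) = -2 + u
(-11*(10 + O(6))*37)/7227 + 28295/30973 = (-11*(10 + (-2 + 6))*37)/7227 + 28295/30973 = (-11*(10 + 4)*37)*(1/7227) + 28295*(1/30973) = (-11*14*37)*(1/7227) + 28295/30973 = -154*37*(1/7227) + 28295/30973 = -5698*1/7227 + 28295/30973 = -518/657 + 28295/30973 = 2545801/20349261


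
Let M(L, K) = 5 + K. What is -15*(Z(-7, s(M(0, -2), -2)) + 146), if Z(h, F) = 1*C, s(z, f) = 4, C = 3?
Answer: -2235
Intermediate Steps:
Z(h, F) = 3 (Z(h, F) = 1*3 = 3)
-15*(Z(-7, s(M(0, -2), -2)) + 146) = -15*(3 + 146) = -15*149 = -2235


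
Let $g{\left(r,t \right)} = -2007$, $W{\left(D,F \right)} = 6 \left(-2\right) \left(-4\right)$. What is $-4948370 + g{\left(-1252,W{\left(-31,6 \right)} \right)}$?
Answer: $-4950377$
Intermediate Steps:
$W{\left(D,F \right)} = 48$ ($W{\left(D,F \right)} = \left(-12\right) \left(-4\right) = 48$)
$-4948370 + g{\left(-1252,W{\left(-31,6 \right)} \right)} = -4948370 - 2007 = -4950377$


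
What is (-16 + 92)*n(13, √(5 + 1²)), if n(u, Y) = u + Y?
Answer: 988 + 76*√6 ≈ 1174.2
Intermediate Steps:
n(u, Y) = Y + u
(-16 + 92)*n(13, √(5 + 1²)) = (-16 + 92)*(√(5 + 1²) + 13) = 76*(√(5 + 1) + 13) = 76*(√6 + 13) = 76*(13 + √6) = 988 + 76*√6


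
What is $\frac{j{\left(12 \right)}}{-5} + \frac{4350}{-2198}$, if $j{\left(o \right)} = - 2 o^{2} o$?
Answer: $\frac{3787269}{5495} \approx 689.22$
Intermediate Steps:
$j{\left(o \right)} = - 2 o^{3}$
$\frac{j{\left(12 \right)}}{-5} + \frac{4350}{-2198} = \frac{\left(-2\right) 12^{3}}{-5} + \frac{4350}{-2198} = \left(-2\right) 1728 \left(- \frac{1}{5}\right) + 4350 \left(- \frac{1}{2198}\right) = \left(-3456\right) \left(- \frac{1}{5}\right) - \frac{2175}{1099} = \frac{3456}{5} - \frac{2175}{1099} = \frac{3787269}{5495}$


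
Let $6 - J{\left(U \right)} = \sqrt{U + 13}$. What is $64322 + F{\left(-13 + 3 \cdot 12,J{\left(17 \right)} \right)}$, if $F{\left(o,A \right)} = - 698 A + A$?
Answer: $60140 + 697 \sqrt{30} \approx 63958.0$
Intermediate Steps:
$J{\left(U \right)} = 6 - \sqrt{13 + U}$ ($J{\left(U \right)} = 6 - \sqrt{U + 13} = 6 - \sqrt{13 + U}$)
$F{\left(o,A \right)} = - 697 A$
$64322 + F{\left(-13 + 3 \cdot 12,J{\left(17 \right)} \right)} = 64322 - 697 \left(6 - \sqrt{13 + 17}\right) = 64322 - 697 \left(6 - \sqrt{30}\right) = 64322 - \left(4182 - 697 \sqrt{30}\right) = 60140 + 697 \sqrt{30}$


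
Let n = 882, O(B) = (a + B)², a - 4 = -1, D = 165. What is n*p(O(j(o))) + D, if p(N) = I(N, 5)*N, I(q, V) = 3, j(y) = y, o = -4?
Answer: 2811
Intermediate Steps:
a = 3 (a = 4 - 1 = 3)
O(B) = (3 + B)²
p(N) = 3*N
n*p(O(j(o))) + D = 882*(3*(3 - 4)²) + 165 = 882*(3*(-1)²) + 165 = 882*(3*1) + 165 = 882*3 + 165 = 2646 + 165 = 2811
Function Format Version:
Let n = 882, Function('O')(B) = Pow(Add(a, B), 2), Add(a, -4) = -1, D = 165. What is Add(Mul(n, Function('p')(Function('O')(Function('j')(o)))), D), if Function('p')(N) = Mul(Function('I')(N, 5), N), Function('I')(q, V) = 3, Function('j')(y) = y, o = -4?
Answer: 2811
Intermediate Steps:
a = 3 (a = Add(4, -1) = 3)
Function('O')(B) = Pow(Add(3, B), 2)
Function('p')(N) = Mul(3, N)
Add(Mul(n, Function('p')(Function('O')(Function('j')(o)))), D) = Add(Mul(882, Mul(3, Pow(Add(3, -4), 2))), 165) = Add(Mul(882, Mul(3, Pow(-1, 2))), 165) = Add(Mul(882, Mul(3, 1)), 165) = Add(Mul(882, 3), 165) = Add(2646, 165) = 2811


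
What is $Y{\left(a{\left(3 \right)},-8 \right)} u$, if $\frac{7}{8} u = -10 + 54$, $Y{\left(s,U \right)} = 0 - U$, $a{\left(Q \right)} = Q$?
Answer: $\frac{2816}{7} \approx 402.29$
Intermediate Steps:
$Y{\left(s,U \right)} = - U$
$u = \frac{352}{7}$ ($u = \frac{8 \left(-10 + 54\right)}{7} = \frac{8}{7} \cdot 44 = \frac{352}{7} \approx 50.286$)
$Y{\left(a{\left(3 \right)},-8 \right)} u = \left(-1\right) \left(-8\right) \frac{352}{7} = 8 \cdot \frac{352}{7} = \frac{2816}{7}$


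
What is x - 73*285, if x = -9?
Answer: -20814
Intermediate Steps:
x - 73*285 = -9 - 73*285 = -9 - 20805 = -20814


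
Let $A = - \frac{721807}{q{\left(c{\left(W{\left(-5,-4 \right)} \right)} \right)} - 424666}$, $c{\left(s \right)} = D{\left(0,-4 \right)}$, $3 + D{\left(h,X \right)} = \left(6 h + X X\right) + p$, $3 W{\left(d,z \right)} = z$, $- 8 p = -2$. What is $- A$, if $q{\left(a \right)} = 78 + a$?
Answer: $- \frac{2887228}{1698299} \approx -1.7001$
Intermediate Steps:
$p = \frac{1}{4}$ ($p = \left(- \frac{1}{8}\right) \left(-2\right) = \frac{1}{4} \approx 0.25$)
$W{\left(d,z \right)} = \frac{z}{3}$
$D{\left(h,X \right)} = - \frac{11}{4} + X^{2} + 6 h$ ($D{\left(h,X \right)} = -3 + \left(\left(6 h + X X\right) + \frac{1}{4}\right) = -3 + \left(\left(6 h + X^{2}\right) + \frac{1}{4}\right) = -3 + \left(\left(X^{2} + 6 h\right) + \frac{1}{4}\right) = -3 + \left(\frac{1}{4} + X^{2} + 6 h\right) = - \frac{11}{4} + X^{2} + 6 h$)
$c{\left(s \right)} = \frac{53}{4}$ ($c{\left(s \right)} = - \frac{11}{4} + \left(-4\right)^{2} + 6 \cdot 0 = - \frac{11}{4} + 16 + 0 = \frac{53}{4}$)
$A = \frac{2887228}{1698299}$ ($A = - \frac{721807}{\left(78 + \frac{53}{4}\right) - 424666} = - \frac{721807}{\frac{365}{4} - 424666} = - \frac{721807}{- \frac{1698299}{4}} = \left(-721807\right) \left(- \frac{4}{1698299}\right) = \frac{2887228}{1698299} \approx 1.7001$)
$- A = \left(-1\right) \frac{2887228}{1698299} = - \frac{2887228}{1698299}$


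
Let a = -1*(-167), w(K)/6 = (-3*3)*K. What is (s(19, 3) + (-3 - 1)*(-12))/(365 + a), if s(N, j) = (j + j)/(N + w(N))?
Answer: 24165/267862 ≈ 0.090214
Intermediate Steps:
w(K) = -54*K (w(K) = 6*((-3*3)*K) = 6*(-9*K) = -54*K)
a = 167
s(N, j) = -2*j/(53*N) (s(N, j) = (j + j)/(N - 54*N) = (2*j)/((-53*N)) = (2*j)*(-1/(53*N)) = -2*j/(53*N))
(s(19, 3) + (-3 - 1)*(-12))/(365 + a) = (-2/53*3/19 + (-3 - 1)*(-12))/(365 + 167) = (-2/53*3*1/19 - 4*(-12))/532 = (-6/1007 + 48)*(1/532) = (48330/1007)*(1/532) = 24165/267862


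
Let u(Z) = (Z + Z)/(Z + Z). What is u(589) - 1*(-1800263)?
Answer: 1800264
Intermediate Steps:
u(Z) = 1 (u(Z) = (2*Z)/((2*Z)) = (2*Z)*(1/(2*Z)) = 1)
u(589) - 1*(-1800263) = 1 - 1*(-1800263) = 1 + 1800263 = 1800264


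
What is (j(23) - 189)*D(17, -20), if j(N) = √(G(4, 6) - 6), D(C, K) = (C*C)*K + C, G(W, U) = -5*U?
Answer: 1089207 - 34578*I ≈ 1.0892e+6 - 34578.0*I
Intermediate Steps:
D(C, K) = C + K*C² (D(C, K) = C²*K + C = K*C² + C = C + K*C²)
j(N) = 6*I (j(N) = √(-5*6 - 6) = √(-30 - 6) = √(-36) = 6*I)
(j(23) - 189)*D(17, -20) = (6*I - 189)*(17*(1 + 17*(-20))) = (-189 + 6*I)*(17*(1 - 340)) = (-189 + 6*I)*(17*(-339)) = (-189 + 6*I)*(-5763) = 1089207 - 34578*I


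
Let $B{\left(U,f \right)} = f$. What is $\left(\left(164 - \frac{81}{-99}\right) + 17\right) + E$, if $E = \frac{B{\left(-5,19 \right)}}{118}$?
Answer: $\frac{236209}{1298} \approx 181.98$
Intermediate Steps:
$E = \frac{19}{118} \approx 0.16102$
$\left(\left(164 - \frac{81}{-99}\right) + 17\right) + E = \left(\left(164 - \frac{81}{-99}\right) + 17\right) + \frac{19}{118} = \left(\left(164 - - \frac{9}{11}\right) + 17\right) + \frac{19}{118} = \left(\left(164 + \frac{9}{11}\right) + 17\right) + \frac{19}{118} = \left(\frac{1813}{11} + 17\right) + \frac{19}{118} = \frac{2000}{11} + \frac{19}{118} = \frac{236209}{1298}$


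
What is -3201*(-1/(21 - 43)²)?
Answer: 291/44 ≈ 6.6136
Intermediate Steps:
-3201*(-1/(21 - 43)²) = -3201/((-1*(-22)²)) = -3201/((-1*484)) = -3201/(-484) = -3201*(-1/484) = 291/44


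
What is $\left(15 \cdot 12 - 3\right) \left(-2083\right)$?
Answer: $-368691$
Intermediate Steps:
$\left(15 \cdot 12 - 3\right) \left(-2083\right) = \left(180 - 3\right) \left(-2083\right) = 177 \left(-2083\right) = -368691$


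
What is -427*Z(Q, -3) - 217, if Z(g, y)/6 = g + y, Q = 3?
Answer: -217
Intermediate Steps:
Z(g, y) = 6*g + 6*y (Z(g, y) = 6*(g + y) = 6*g + 6*y)
-427*Z(Q, -3) - 217 = -427*(6*3 + 6*(-3)) - 217 = -427*(18 - 18) - 217 = -427*0 - 217 = 0 - 217 = -217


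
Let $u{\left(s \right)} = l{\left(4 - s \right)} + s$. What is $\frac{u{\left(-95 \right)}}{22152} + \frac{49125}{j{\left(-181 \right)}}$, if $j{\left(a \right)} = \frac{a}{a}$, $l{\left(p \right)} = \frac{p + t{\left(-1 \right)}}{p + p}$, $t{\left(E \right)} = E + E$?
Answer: $\frac{215466947287}{4386096} \approx 49125.0$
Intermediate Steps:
$t{\left(E \right)} = 2 E$
$l{\left(p \right)} = \frac{-2 + p}{2 p}$ ($l{\left(p \right)} = \frac{p + 2 \left(-1\right)}{p + p} = \frac{p - 2}{2 p} = \left(-2 + p\right) \frac{1}{2 p} = \frac{-2 + p}{2 p}$)
$u{\left(s \right)} = s + \frac{2 - s}{2 \left(4 - s\right)}$ ($u{\left(s \right)} = \frac{-2 - \left(-4 + s\right)}{2 \left(4 - s\right)} + s = \frac{2 - s}{2 \left(4 - s\right)} + s = s + \frac{2 - s}{2 \left(4 - s\right)}$)
$j{\left(a \right)} = 1$
$\frac{u{\left(-95 \right)}}{22152} + \frac{49125}{j{\left(-181 \right)}} = \frac{\frac{1}{-4 - 95} \left(-1 + \frac{1}{2} \left(-95\right) - 95 \left(-4 - 95\right)\right)}{22152} + \frac{49125}{1} = \frac{-1 - \frac{95}{2} - -9405}{-99} \cdot \frac{1}{22152} + 49125 \cdot 1 = - \frac{-1 - \frac{95}{2} + 9405}{99} \cdot \frac{1}{22152} + 49125 = \left(- \frac{1}{99}\right) \frac{18713}{2} \cdot \frac{1}{22152} + 49125 = \left(- \frac{18713}{198}\right) \frac{1}{22152} + 49125 = - \frac{18713}{4386096} + 49125 = \frac{215466947287}{4386096}$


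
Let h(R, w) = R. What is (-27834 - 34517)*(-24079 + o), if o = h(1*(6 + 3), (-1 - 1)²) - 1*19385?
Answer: 2709462705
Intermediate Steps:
o = -19376 (o = 1*(6 + 3) - 1*19385 = 1*9 - 19385 = 9 - 19385 = -19376)
(-27834 - 34517)*(-24079 + o) = (-27834 - 34517)*(-24079 - 19376) = -62351*(-43455) = 2709462705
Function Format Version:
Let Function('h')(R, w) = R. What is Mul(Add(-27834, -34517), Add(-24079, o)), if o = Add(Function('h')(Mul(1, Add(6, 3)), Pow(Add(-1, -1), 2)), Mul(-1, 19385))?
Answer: 2709462705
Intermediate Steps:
o = -19376 (o = Add(Mul(1, Add(6, 3)), Mul(-1, 19385)) = Add(Mul(1, 9), -19385) = Add(9, -19385) = -19376)
Mul(Add(-27834, -34517), Add(-24079, o)) = Mul(Add(-27834, -34517), Add(-24079, -19376)) = Mul(-62351, -43455) = 2709462705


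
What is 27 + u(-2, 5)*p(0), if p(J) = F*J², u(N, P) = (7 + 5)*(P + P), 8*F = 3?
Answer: 27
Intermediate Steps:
F = 3/8 (F = (⅛)*3 = 3/8 ≈ 0.37500)
u(N, P) = 24*P (u(N, P) = 12*(2*P) = 24*P)
p(J) = 3*J²/8
27 + u(-2, 5)*p(0) = 27 + (24*5)*((3/8)*0²) = 27 + 120*((3/8)*0) = 27 + 120*0 = 27 + 0 = 27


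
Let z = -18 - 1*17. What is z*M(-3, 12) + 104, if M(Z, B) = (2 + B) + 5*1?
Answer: -561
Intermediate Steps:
M(Z, B) = 7 + B (M(Z, B) = (2 + B) + 5 = 7 + B)
z = -35 (z = -18 - 17 = -35)
z*M(-3, 12) + 104 = -35*(7 + 12) + 104 = -35*19 + 104 = -665 + 104 = -561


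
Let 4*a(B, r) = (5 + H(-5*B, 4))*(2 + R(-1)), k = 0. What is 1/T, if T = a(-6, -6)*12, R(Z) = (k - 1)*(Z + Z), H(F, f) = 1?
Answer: 1/72 ≈ 0.013889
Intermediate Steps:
R(Z) = -2*Z (R(Z) = (0 - 1)*(Z + Z) = -2*Z)
a(B, r) = 6 (a(B, r) = ((5 + 1)*(2 - 2*(-1)))/4 = (6*(2 + 2))/4 = (6*4)/4 = (¼)*24 = 6)
T = 72 (T = 6*12 = 72)
1/T = 1/72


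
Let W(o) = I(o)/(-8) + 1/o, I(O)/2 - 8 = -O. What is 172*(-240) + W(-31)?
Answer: -5119933/124 ≈ -41290.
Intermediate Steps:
I(O) = 16 - 2*O (I(O) = 16 + 2*(-O) = 16 - 2*O)
W(o) = -2 + 1/o + o/4 (W(o) = (16 - 2*o)/(-8) + 1/o = (16 - 2*o)*(-⅛) + 1/o = (-2 + o/4) + 1/o = -2 + 1/o + o/4)
172*(-240) + W(-31) = 172*(-240) + (-2 + 1/(-31) + (¼)*(-31)) = -41280 + (-2 - 1/31 - 31/4) = -41280 - 1213/124 = -5119933/124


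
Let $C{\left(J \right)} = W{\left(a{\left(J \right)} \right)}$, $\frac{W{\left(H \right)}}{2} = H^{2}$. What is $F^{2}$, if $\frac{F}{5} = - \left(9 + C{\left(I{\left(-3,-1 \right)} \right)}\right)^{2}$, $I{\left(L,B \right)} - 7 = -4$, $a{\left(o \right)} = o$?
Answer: $13286025$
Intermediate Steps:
$W{\left(H \right)} = 2 H^{2}$
$I{\left(L,B \right)} = 3$ ($I{\left(L,B \right)} = 7 - 4 = 3$)
$C{\left(J \right)} = 2 J^{2}$
$F = -3645$ ($F = 5 \left(- \left(9 + 2 \cdot 3^{2}\right)^{2}\right) = 5 \left(- \left(9 + 2 \cdot 9\right)^{2}\right) = 5 \left(- \left(9 + 18\right)^{2}\right) = 5 \left(- 27^{2}\right) = 5 \left(\left(-1\right) 729\right) = 5 \left(-729\right) = -3645$)
$F^{2} = \left(-3645\right)^{2} = 13286025$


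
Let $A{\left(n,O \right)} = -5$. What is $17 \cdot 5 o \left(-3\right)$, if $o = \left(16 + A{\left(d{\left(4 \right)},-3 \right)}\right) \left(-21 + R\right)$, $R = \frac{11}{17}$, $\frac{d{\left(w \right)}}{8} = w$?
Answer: $57090$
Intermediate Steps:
$d{\left(w \right)} = 8 w$
$R = \frac{11}{17}$ ($R = 11 \cdot \frac{1}{17} = \frac{11}{17} \approx 0.64706$)
$o = - \frac{3806}{17}$ ($o = \left(16 - 5\right) \left(-21 + \frac{11}{17}\right) = 11 \left(- \frac{346}{17}\right) = - \frac{3806}{17} \approx -223.88$)
$17 \cdot 5 o \left(-3\right) = 17 \cdot 5 \left(- \frac{3806}{17}\right) \left(-3\right) = 85 \left(- \frac{3806}{17}\right) \left(-3\right) = \left(-19030\right) \left(-3\right) = 57090$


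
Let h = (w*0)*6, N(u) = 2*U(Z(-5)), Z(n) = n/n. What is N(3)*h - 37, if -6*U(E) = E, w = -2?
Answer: -37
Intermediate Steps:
Z(n) = 1
U(E) = -E/6
N(u) = -⅓ (N(u) = 2*(-⅙*1) = 2*(-⅙) = -⅓)
h = 0 (h = -2*0*6 = 0*6 = 0)
N(3)*h - 37 = -⅓*0 - 37 = 0 - 37 = -37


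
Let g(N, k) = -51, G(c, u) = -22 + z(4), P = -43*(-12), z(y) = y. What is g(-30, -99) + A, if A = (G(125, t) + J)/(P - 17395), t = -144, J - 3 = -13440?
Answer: -847374/16879 ≈ -50.203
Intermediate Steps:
J = -13437 (J = 3 - 13440 = -13437)
P = 516
G(c, u) = -18 (G(c, u) = -22 + 4 = -18)
A = 13455/16879 (A = (-18 - 13437)/(516 - 17395) = -13455/(-16879) = -13455*(-1/16879) = 13455/16879 ≈ 0.79714)
g(-30, -99) + A = -51 + 13455/16879 = -847374/16879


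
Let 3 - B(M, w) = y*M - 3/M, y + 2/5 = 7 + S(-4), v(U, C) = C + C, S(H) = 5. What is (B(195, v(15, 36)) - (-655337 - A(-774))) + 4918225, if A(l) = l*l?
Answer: 401074636/65 ≈ 6.1704e+6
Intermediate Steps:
A(l) = l**2
v(U, C) = 2*C
y = 58/5 (y = -2/5 + (7 + 5) = -2/5 + 12 = 58/5 ≈ 11.600)
B(M, w) = 3 + 3/M - 58*M/5 (B(M, w) = 3 - (58*M/5 - 3/M) = 3 - (-3/M + 58*M/5) = 3 + (3/M - 58*M/5) = 3 + 3/M - 58*M/5)
(B(195, v(15, 36)) - (-655337 - A(-774))) + 4918225 = ((3 + 3/195 - 58/5*195) - (-655337 - 1*(-774)**2)) + 4918225 = ((3 + 3*(1/195) - 2262) - (-655337 - 1*599076)) + 4918225 = ((3 + 1/65 - 2262) - (-655337 - 599076)) + 4918225 = (-146834/65 - 1*(-1254413)) + 4918225 = (-146834/65 + 1254413) + 4918225 = 81390011/65 + 4918225 = 401074636/65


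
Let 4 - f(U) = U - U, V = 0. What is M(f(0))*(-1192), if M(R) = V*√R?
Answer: 0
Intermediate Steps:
f(U) = 4 (f(U) = 4 - (U - U) = 4 - 1*0 = 4 + 0 = 4)
M(R) = 0 (M(R) = 0*√R = 0)
M(f(0))*(-1192) = 0*(-1192) = 0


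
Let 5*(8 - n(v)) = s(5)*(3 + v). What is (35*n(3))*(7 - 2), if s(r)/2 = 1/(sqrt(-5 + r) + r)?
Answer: 1316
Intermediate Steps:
s(r) = 2/(r + sqrt(-5 + r)) (s(r) = 2/(sqrt(-5 + r) + r) = 2/(r + sqrt(-5 + r)))
n(v) = 194/25 - 2*v/25 (n(v) = 8 - 2/(5 + sqrt(-5 + 5))*(3 + v)/5 = 8 - 2/(5 + sqrt(0))*(3 + v)/5 = 8 - 2/(5 + 0)*(3 + v)/5 = 8 - 2/5*(3 + v)/5 = 8 - 2*(1/5)*(3 + v)/5 = 8 - 2*(3 + v)/25 = 8 - (6/5 + 2*v/5)/5 = 8 + (-6/25 - 2*v/25) = 194/25 - 2*v/25)
(35*n(3))*(7 - 2) = (35*(194/25 - 2/25*3))*(7 - 2) = (35*(194/25 - 6/25))*5 = (35*(188/25))*5 = (1316/5)*5 = 1316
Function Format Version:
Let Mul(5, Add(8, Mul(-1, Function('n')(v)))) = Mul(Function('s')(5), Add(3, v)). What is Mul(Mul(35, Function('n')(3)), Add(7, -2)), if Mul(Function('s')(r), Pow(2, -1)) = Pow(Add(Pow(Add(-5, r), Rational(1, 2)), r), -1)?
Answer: 1316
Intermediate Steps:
Function('s')(r) = Mul(2, Pow(Add(r, Pow(Add(-5, r), Rational(1, 2))), -1)) (Function('s')(r) = Mul(2, Pow(Add(Pow(Add(-5, r), Rational(1, 2)), r), -1)) = Mul(2, Pow(Add(r, Pow(Add(-5, r), Rational(1, 2))), -1)))
Function('n')(v) = Add(Rational(194, 25), Mul(Rational(-2, 25), v)) (Function('n')(v) = Add(8, Mul(Rational(-1, 5), Mul(Mul(2, Pow(Add(5, Pow(Add(-5, 5), Rational(1, 2))), -1)), Add(3, v)))) = Add(8, Mul(Rational(-1, 5), Mul(Mul(2, Pow(Add(5, Pow(0, Rational(1, 2))), -1)), Add(3, v)))) = Add(8, Mul(Rational(-1, 5), Mul(Mul(2, Pow(Add(5, 0), -1)), Add(3, v)))) = Add(8, Mul(Rational(-1, 5), Mul(Mul(2, Pow(5, -1)), Add(3, v)))) = Add(8, Mul(Rational(-1, 5), Mul(Mul(2, Rational(1, 5)), Add(3, v)))) = Add(8, Mul(Rational(-1, 5), Mul(Rational(2, 5), Add(3, v)))) = Add(8, Mul(Rational(-1, 5), Add(Rational(6, 5), Mul(Rational(2, 5), v)))) = Add(8, Add(Rational(-6, 25), Mul(Rational(-2, 25), v))) = Add(Rational(194, 25), Mul(Rational(-2, 25), v)))
Mul(Mul(35, Function('n')(3)), Add(7, -2)) = Mul(Mul(35, Add(Rational(194, 25), Mul(Rational(-2, 25), 3))), Add(7, -2)) = Mul(Mul(35, Add(Rational(194, 25), Rational(-6, 25))), 5) = Mul(Mul(35, Rational(188, 25)), 5) = Mul(Rational(1316, 5), 5) = 1316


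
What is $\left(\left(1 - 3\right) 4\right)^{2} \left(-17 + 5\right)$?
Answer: $-768$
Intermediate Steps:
$\left(\left(1 - 3\right) 4\right)^{2} \left(-17 + 5\right) = \left(\left(-2\right) 4\right)^{2} \left(-12\right) = \left(-8\right)^{2} \left(-12\right) = 64 \left(-12\right) = -768$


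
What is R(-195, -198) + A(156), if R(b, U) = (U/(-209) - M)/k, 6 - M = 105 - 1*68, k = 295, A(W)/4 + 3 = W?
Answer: 3430867/5605 ≈ 612.11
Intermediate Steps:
A(W) = -12 + 4*W
M = -31 (M = 6 - (105 - 1*68) = 6 - (105 - 68) = 6 - 1*37 = 6 - 37 = -31)
R(b, U) = 31/295 - U/61655 (R(b, U) = (U/(-209) - 1*(-31))/295 = (-U/209 + 31)*(1/295) = (31 - U/209)*(1/295) = 31/295 - U/61655)
R(-195, -198) + A(156) = (31/295 - 1/61655*(-198)) + (-12 + 4*156) = (31/295 + 18/5605) + (-12 + 624) = 607/5605 + 612 = 3430867/5605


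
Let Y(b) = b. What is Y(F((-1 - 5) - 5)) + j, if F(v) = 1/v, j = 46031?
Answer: 506340/11 ≈ 46031.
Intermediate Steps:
Y(F((-1 - 5) - 5)) + j = 1/((-1 - 5) - 5) + 46031 = 1/(-6 - 5) + 46031 = 1/(-11) + 46031 = -1/11 + 46031 = 506340/11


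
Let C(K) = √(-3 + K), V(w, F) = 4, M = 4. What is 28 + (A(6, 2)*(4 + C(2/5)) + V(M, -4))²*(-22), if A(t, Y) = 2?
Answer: -14556/5 - 1056*I*√65/5 ≈ -2911.2 - 1702.7*I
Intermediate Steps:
28 + (A(6, 2)*(4 + C(2/5)) + V(M, -4))²*(-22) = 28 + (2*(4 + √(-3 + 2/5)) + 4)²*(-22) = 28 + (2*(4 + √(-3 + 2*(⅕))) + 4)²*(-22) = 28 + (2*(4 + √(-3 + ⅖)) + 4)²*(-22) = 28 + (2*(4 + √(-13/5)) + 4)²*(-22) = 28 + (2*(4 + I*√65/5) + 4)²*(-22) = 28 + ((8 + 2*I*√65/5) + 4)²*(-22) = 28 + (12 + 2*I*√65/5)²*(-22) = 28 - 22*(12 + 2*I*√65/5)²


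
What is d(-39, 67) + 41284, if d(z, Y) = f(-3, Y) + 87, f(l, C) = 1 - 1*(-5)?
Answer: 41377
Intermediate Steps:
f(l, C) = 6 (f(l, C) = 1 + 5 = 6)
d(z, Y) = 93 (d(z, Y) = 6 + 87 = 93)
d(-39, 67) + 41284 = 93 + 41284 = 41377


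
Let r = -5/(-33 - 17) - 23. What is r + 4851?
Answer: 48281/10 ≈ 4828.1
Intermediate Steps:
r = -229/10 (r = -5/(-50) - 23 = -5*(-1/50) - 23 = ⅒ - 23 = -229/10 ≈ -22.900)
r + 4851 = -229/10 + 4851 = 48281/10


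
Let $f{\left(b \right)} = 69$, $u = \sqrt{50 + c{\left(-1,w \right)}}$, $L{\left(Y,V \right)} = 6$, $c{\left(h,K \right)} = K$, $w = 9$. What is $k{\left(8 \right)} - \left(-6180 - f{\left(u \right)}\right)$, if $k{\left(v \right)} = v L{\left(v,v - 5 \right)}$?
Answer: $6297$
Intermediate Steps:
$u = \sqrt{59}$ ($u = \sqrt{50 + 9} = \sqrt{59} \approx 7.6811$)
$k{\left(v \right)} = 6 v$ ($k{\left(v \right)} = v 6 = 6 v$)
$k{\left(8 \right)} - \left(-6180 - f{\left(u \right)}\right) = 6 \cdot 8 - \left(-6180 - 69\right) = 48 - \left(-6180 - 69\right) = 48 - -6249 = 48 + 6249 = 6297$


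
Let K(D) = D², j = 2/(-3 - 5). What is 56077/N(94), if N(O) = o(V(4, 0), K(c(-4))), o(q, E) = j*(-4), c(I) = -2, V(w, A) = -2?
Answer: 56077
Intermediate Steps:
j = -¼ (j = 2/(-8) = 2*(-⅛) = -¼ ≈ -0.25000)
o(q, E) = 1 (o(q, E) = -¼*(-4) = 1)
N(O) = 1
56077/N(94) = 56077/1 = 56077*1 = 56077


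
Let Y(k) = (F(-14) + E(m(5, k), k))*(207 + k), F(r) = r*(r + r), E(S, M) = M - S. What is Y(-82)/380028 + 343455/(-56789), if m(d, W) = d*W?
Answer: -10450958895/1798450841 ≈ -5.8111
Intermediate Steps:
m(d, W) = W*d
F(r) = 2*r² (F(r) = r*(2*r) = 2*r²)
Y(k) = (207 + k)*(392 - 4*k) (Y(k) = (2*(-14)² + (k - k*5))*(207 + k) = (2*196 + (k - 5*k))*(207 + k) = (392 + (k - 5*k))*(207 + k) = (392 - 4*k)*(207 + k) = (207 + k)*(392 - 4*k))
Y(-82)/380028 + 343455/(-56789) = (81144 - 436*(-82) - 4*(-82)²)/380028 + 343455/(-56789) = (81144 + 35752 - 4*6724)*(1/380028) + 343455*(-1/56789) = (81144 + 35752 - 26896)*(1/380028) - 343455/56789 = 90000*(1/380028) - 343455/56789 = 7500/31669 - 343455/56789 = -10450958895/1798450841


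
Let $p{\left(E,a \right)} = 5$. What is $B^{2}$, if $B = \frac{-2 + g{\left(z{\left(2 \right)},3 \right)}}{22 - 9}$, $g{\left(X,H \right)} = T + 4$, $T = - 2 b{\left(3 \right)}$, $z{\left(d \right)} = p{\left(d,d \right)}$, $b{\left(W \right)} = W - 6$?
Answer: $\frac{64}{169} \approx 0.3787$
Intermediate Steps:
$b{\left(W \right)} = -6 + W$ ($b{\left(W \right)} = W - 6 = -6 + W$)
$z{\left(d \right)} = 5$
$T = 6$ ($T = - 2 \left(-6 + 3\right) = \left(-2\right) \left(-3\right) = 6$)
$g{\left(X,H \right)} = 10$ ($g{\left(X,H \right)} = 6 + 4 = 10$)
$B = \frac{8}{13}$ ($B = \frac{-2 + 10}{22 - 9} = \frac{8}{13} \approx 0.61539$)
$B^{2} = \left(\frac{8}{13}\right)^{2} = \frac{64}{169}$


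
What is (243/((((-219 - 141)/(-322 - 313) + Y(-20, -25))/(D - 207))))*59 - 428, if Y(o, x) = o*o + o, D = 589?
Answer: 337429561/24166 ≈ 13963.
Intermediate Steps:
Y(o, x) = o + o² (Y(o, x) = o² + o = o + o²)
(243/((((-219 - 141)/(-322 - 313) + Y(-20, -25))/(D - 207))))*59 - 428 = (243/((((-219 - 141)/(-322 - 313) - 20*(1 - 20))/(589 - 207))))*59 - 428 = (243/(((-360/(-635) - 20*(-19))/382)))*59 - 428 = (243/(((-360*(-1/635) + 380)*(1/382))))*59 - 428 = (243/(((72/127 + 380)*(1/382))))*59 - 428 = (243/(((48332/127)*(1/382))))*59 - 428 = (243/(24166/24257))*59 - 428 = (243*(24257/24166))*59 - 428 = (5894451/24166)*59 - 428 = 347772609/24166 - 428 = 337429561/24166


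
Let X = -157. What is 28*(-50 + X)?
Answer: -5796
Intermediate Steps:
28*(-50 + X) = 28*(-50 - 157) = 28*(-207) = -5796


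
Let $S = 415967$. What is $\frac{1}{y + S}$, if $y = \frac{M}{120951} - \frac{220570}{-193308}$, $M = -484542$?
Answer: $\frac{14594754}{6070894222085} \approx 2.4041 \cdot 10^{-6}$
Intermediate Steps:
$y = - \frac{41815033}{14594754}$ ($y = - \frac{484542}{120951} - \frac{220570}{-193308} = \left(-484542\right) \frac{1}{120951} - - \frac{110285}{96654} = - \frac{53838}{13439} + \frac{110285}{96654} = - \frac{41815033}{14594754} \approx -2.8651$)
$\frac{1}{y + S} = \frac{1}{- \frac{41815033}{14594754} + 415967} = \frac{1}{\frac{6070894222085}{14594754}} = \frac{14594754}{6070894222085}$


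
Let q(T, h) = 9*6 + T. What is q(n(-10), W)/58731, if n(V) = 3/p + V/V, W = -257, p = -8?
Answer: 437/469848 ≈ 0.00093009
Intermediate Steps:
n(V) = 5/8 (n(V) = 3/(-8) + V/V = 3*(-⅛) + 1 = -3/8 + 1 = 5/8)
q(T, h) = 54 + T
q(n(-10), W)/58731 = (54 + 5/8)/58731 = (437/8)*(1/58731) = 437/469848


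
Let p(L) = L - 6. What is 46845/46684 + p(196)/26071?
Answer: 1230165955/1217098564 ≈ 1.0107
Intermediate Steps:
p(L) = -6 + L
46845/46684 + p(196)/26071 = 46845/46684 + (-6 + 196)/26071 = 46845*(1/46684) + 190*(1/26071) = 46845/46684 + 190/26071 = 1230165955/1217098564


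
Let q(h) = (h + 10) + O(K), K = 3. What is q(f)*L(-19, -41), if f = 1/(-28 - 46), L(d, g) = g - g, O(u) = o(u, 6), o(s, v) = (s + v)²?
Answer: 0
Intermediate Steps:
O(u) = (6 + u)² (O(u) = (u + 6)² = (6 + u)²)
L(d, g) = 0
f = -1/74 (f = 1/(-74) = -1/74 ≈ -0.013514)
q(h) = 91 + h (q(h) = (h + 10) + (6 + 3)² = (10 + h) + 9² = (10 + h) + 81 = 91 + h)
q(f)*L(-19, -41) = (91 - 1/74)*0 = (6733/74)*0 = 0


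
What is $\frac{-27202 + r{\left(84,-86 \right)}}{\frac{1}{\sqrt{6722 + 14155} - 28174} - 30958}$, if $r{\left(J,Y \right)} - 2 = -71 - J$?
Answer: $\frac{672194900672049680}{760731484513421221} - \frac{27355 \sqrt{20877}}{760731484513421221} \approx 0.88362$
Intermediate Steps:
$r{\left(J,Y \right)} = -69 - J$ ($r{\left(J,Y \right)} = 2 - \left(71 + J\right) = -69 - J$)
$\frac{-27202 + r{\left(84,-86 \right)}}{\frac{1}{\sqrt{6722 + 14155} - 28174} - 30958} = \frac{-27202 - 153}{\frac{1}{\sqrt{6722 + 14155} - 28174} - 30958} = \frac{-27202 - 153}{\frac{1}{\sqrt{20877} - 28174} - 30958} = \frac{-27202 - 153}{\frac{1}{-28174 + \sqrt{20877}} - 30958} = - \frac{27355}{-30958 + \frac{1}{-28174 + \sqrt{20877}}}$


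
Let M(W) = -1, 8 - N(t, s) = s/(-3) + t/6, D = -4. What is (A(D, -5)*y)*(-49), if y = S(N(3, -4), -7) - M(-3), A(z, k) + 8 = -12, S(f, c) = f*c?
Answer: -123970/3 ≈ -41323.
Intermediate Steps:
N(t, s) = 8 - t/6 + s/3 (N(t, s) = 8 - (s/(-3) + t/6) = 8 - (s*(-⅓) + t*(⅙)) = 8 - (-s/3 + t/6) = 8 + (-t/6 + s/3) = 8 - t/6 + s/3)
S(f, c) = c*f
A(z, k) = -20 (A(z, k) = -8 - 12 = -20)
y = -253/6 (y = -7*(8 - ⅙*3 + (⅓)*(-4)) - 1*(-1) = -7*(8 - ½ - 4/3) + 1 = -7*37/6 + 1 = -259/6 + 1 = -253/6 ≈ -42.167)
(A(D, -5)*y)*(-49) = -20*(-253/6)*(-49) = (2530/3)*(-49) = -123970/3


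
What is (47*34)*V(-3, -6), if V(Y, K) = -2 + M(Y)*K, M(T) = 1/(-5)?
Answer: -6392/5 ≈ -1278.4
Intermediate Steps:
M(T) = -⅕
V(Y, K) = -2 - K/5
(47*34)*V(-3, -6) = (47*34)*(-2 - ⅕*(-6)) = 1598*(-2 + 6/5) = 1598*(-⅘) = -6392/5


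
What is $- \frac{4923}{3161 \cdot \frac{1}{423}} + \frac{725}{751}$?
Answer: $- \frac{1561612454}{2373911} \approx -657.82$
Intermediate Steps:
$- \frac{4923}{3161 \cdot \frac{1}{423}} + \frac{725}{751} = - \frac{4923}{3161 \cdot \frac{1}{423}} + 725 \cdot \frac{1}{751} = - \frac{4923}{\frac{3161}{423}} + \frac{725}{751} = \left(-4923\right) \frac{423}{3161} + \frac{725}{751} = - \frac{2082429}{3161} + \frac{725}{751} = - \frac{1561612454}{2373911}$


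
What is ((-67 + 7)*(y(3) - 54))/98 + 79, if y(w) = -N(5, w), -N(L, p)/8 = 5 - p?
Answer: 5011/49 ≈ 102.27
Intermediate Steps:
N(L, p) = -40 + 8*p (N(L, p) = -8*(5 - p) = -40 + 8*p)
y(w) = 40 - 8*w (y(w) = -(-40 + 8*w) = 40 - 8*w)
((-67 + 7)*(y(3) - 54))/98 + 79 = ((-67 + 7)*((40 - 8*3) - 54))/98 + 79 = -60*((40 - 24) - 54)*(1/98) + 79 = -60*(16 - 54)*(1/98) + 79 = -60*(-38)*(1/98) + 79 = 2280*(1/98) + 79 = 1140/49 + 79 = 5011/49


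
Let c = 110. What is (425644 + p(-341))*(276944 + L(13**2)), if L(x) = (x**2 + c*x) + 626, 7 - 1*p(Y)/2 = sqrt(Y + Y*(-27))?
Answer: 138220091418 - 649442*sqrt(8866) ≈ 1.3816e+11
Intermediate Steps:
p(Y) = 14 - 2*sqrt(26)*sqrt(-Y) (p(Y) = 14 - 2*sqrt(Y + Y*(-27)) = 14 - 2*sqrt(Y - 27*Y) = 14 - 2*sqrt(26)*sqrt(-Y))
L(x) = 626 + x**2 + 110*x (L(x) = (x**2 + 110*x) + 626 = 626 + x**2 + 110*x)
(425644 + p(-341))*(276944 + L(13**2)) = (425644 + (14 - 2*sqrt(26)*sqrt(-1*(-341))))*(276944 + (626 + (13**2)**2 + 110*13**2)) = (425644 + (14 - 2*sqrt(26)*sqrt(341)))*(276944 + (626 + 169**2 + 110*169)) = (425644 + (14 - 2*sqrt(8866)))*(276944 + (626 + 28561 + 18590)) = (425658 - 2*sqrt(8866))*(276944 + 47777) = (425658 - 2*sqrt(8866))*324721 = 138220091418 - 649442*sqrt(8866)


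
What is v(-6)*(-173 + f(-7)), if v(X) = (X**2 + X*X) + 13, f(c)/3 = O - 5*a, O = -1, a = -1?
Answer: -13685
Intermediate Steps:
f(c) = 12 (f(c) = 3*(-1 - 5*(-1)) = 3*(-1 + 5) = 3*4 = 12)
v(X) = 13 + 2*X**2 (v(X) = (X**2 + X**2) + 13 = 2*X**2 + 13 = 13 + 2*X**2)
v(-6)*(-173 + f(-7)) = (13 + 2*(-6)**2)*(-173 + 12) = (13 + 2*36)*(-161) = (13 + 72)*(-161) = 85*(-161) = -13685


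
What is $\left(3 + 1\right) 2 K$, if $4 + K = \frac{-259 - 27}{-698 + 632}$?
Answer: $\frac{8}{3} \approx 2.6667$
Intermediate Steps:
$K = \frac{1}{3}$ ($K = -4 + \frac{-259 - 27}{-698 + 632} = -4 - \frac{286}{-66} = -4 - - \frac{13}{3} = -4 + \frac{13}{3} = \frac{1}{3} \approx 0.33333$)
$\left(3 + 1\right) 2 K = \left(3 + 1\right) 2 \cdot \frac{1}{3} = 4 \cdot 2 \cdot \frac{1}{3} = 8 \cdot \frac{1}{3} = \frac{8}{3}$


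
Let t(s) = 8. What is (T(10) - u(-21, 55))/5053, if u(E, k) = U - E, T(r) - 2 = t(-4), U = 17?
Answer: -28/5053 ≈ -0.0055413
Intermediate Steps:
T(r) = 10 (T(r) = 2 + 8 = 10)
u(E, k) = 17 - E
(T(10) - u(-21, 55))/5053 = (10 - (17 - 1*(-21)))/5053 = (10 - (17 + 21))*(1/5053) = (10 - 1*38)*(1/5053) = (10 - 38)*(1/5053) = -28*1/5053 = -28/5053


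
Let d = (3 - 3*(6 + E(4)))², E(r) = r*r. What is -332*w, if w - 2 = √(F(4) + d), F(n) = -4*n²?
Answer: -664 - 332*√3905 ≈ -21411.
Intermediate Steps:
E(r) = r²
d = 3969 (d = (3 - 3*(6 + 4²))² = (3 - 3*(6 + 16))² = (3 - 3*22)² = (3 - 66)² = (-63)² = 3969)
w = 2 + √3905 (w = 2 + √(-4*4² + 3969) = 2 + √(-4*16 + 3969) = 2 + √(-64 + 3969) = 2 + √3905 ≈ 64.490)
-332*w = -332*(2 + √3905) = -664 - 332*√3905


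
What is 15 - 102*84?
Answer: -8553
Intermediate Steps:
15 - 102*84 = 15 - 8568 = -8553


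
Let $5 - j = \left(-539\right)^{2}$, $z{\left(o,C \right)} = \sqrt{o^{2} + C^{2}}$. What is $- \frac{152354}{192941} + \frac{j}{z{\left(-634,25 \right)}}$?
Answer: $- \frac{152354}{192941} - \frac{290516 \sqrt{402581}}{402581} \approx -458.66$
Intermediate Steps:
$z{\left(o,C \right)} = \sqrt{C^{2} + o^{2}}$
$j = -290516$ ($j = 5 - \left(-539\right)^{2} = 5 - 290521 = -290516$)
$- \frac{152354}{192941} + \frac{j}{z{\left(-634,25 \right)}} = - \frac{152354}{192941} - \frac{290516}{\sqrt{25^{2} + \left(-634\right)^{2}}} = \left(-152354\right) \frac{1}{192941} - \frac{290516}{\sqrt{625 + 401956}} = - \frac{152354}{192941} - \frac{290516}{\sqrt{402581}} = - \frac{152354}{192941} - 290516 \frac{\sqrt{402581}}{402581} = - \frac{152354}{192941} - \frac{290516 \sqrt{402581}}{402581}$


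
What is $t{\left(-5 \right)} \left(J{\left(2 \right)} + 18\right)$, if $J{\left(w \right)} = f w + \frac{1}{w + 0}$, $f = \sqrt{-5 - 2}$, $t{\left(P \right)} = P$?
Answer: $- \frac{185}{2} - 10 i \sqrt{7} \approx -92.5 - 26.458 i$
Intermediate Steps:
$f = i \sqrt{7}$ ($f = \sqrt{-7} = i \sqrt{7} \approx 2.6458 i$)
$J{\left(w \right)} = \frac{1}{w} + i w \sqrt{7}$ ($J{\left(w \right)} = i \sqrt{7} w + \frac{1}{w + 0} = i w \sqrt{7} + \frac{1}{w} = \frac{1}{w} + i w \sqrt{7}$)
$t{\left(-5 \right)} \left(J{\left(2 \right)} + 18\right) = - 5 \left(\left(\frac{1}{2} + i 2 \sqrt{7}\right) + 18\right) = - 5 \left(\left(\frac{1}{2} + 2 i \sqrt{7}\right) + 18\right) = - 5 \left(\frac{37}{2} + 2 i \sqrt{7}\right) = - \frac{185}{2} - 10 i \sqrt{7}$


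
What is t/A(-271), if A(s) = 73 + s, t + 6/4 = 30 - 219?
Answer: 127/132 ≈ 0.96212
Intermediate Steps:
t = -381/2 (t = -3/2 + (30 - 219) = -3/2 - 189 = -381/2 ≈ -190.50)
t/A(-271) = -381/(2*(73 - 271)) = -381/2/(-198) = -381/2*(-1/198) = 127/132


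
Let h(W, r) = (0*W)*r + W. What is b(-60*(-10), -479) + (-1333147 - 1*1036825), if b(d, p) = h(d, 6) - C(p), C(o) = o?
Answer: -2368893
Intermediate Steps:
h(W, r) = W (h(W, r) = 0*r + W = 0 + W = W)
b(d, p) = d - p
b(-60*(-10), -479) + (-1333147 - 1*1036825) = (-60*(-10) - 1*(-479)) + (-1333147 - 1*1036825) = (600 + 479) + (-1333147 - 1036825) = 1079 - 2369972 = -2368893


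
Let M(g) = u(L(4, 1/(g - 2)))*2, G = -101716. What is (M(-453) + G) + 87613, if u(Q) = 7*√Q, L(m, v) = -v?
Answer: -14103 + 2*√455/65 ≈ -14102.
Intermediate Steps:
M(g) = 14*√(-1/(-2 + g)) (M(g) = (7*√(-1/(g - 2)))*2 = (7*√(-1/(-2 + g)))*2 = 14*√(-1/(-2 + g)))
(M(-453) + G) + 87613 = (14*√(-1/(-2 - 453)) - 101716) + 87613 = (14*√(-1/(-455)) - 101716) + 87613 = (14*√(-1*(-1/455)) - 101716) + 87613 = (14*√(1/455) - 101716) + 87613 = (14*(√455/455) - 101716) + 87613 = (2*√455/65 - 101716) + 87613 = (-101716 + 2*√455/65) + 87613 = -14103 + 2*√455/65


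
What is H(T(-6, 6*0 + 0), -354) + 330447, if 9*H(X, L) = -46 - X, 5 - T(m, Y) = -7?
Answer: 2973965/9 ≈ 3.3044e+5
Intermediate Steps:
T(m, Y) = 12 (T(m, Y) = 5 - 1*(-7) = 5 + 7 = 12)
H(X, L) = -46/9 - X/9 (H(X, L) = (-46 - X)/9 = -46/9 - X/9)
H(T(-6, 6*0 + 0), -354) + 330447 = (-46/9 - 1/9*12) + 330447 = (-46/9 - 4/3) + 330447 = -58/9 + 330447 = 2973965/9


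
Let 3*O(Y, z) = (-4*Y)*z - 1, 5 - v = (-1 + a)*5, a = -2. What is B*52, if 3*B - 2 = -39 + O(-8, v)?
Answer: 9152/3 ≈ 3050.7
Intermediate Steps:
v = 20 (v = 5 - (-1 - 2)*5 = 5 - (-3)*5 = 5 - 1*(-15) = 5 + 15 = 20)
O(Y, z) = -⅓ - 4*Y*z/3 (O(Y, z) = ((-4*Y)*z - 1)/3 = (-4*Y*z - 1)/3 = (-1 - 4*Y*z)/3 = -⅓ - 4*Y*z/3)
B = 176/3 (B = ⅔ + (-39 + (-⅓ - 4/3*(-8)*20))/3 = ⅔ + (-39 + (-⅓ + 640/3))/3 = ⅔ + (-39 + 213)/3 = ⅔ + (⅓)*174 = ⅔ + 58 = 176/3 ≈ 58.667)
B*52 = (176/3)*52 = 9152/3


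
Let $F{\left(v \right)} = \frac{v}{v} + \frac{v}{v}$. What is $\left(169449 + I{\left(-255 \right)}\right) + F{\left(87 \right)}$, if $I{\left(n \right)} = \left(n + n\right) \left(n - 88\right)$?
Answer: $344381$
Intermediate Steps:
$I{\left(n \right)} = 2 n \left(-88 + n\right)$
$F{\left(v \right)} = 2$ ($F{\left(v \right)} = 1 + 1 = 2$)
$\left(169449 + I{\left(-255 \right)}\right) + F{\left(87 \right)} = \left(169449 + 2 \left(-255\right) \left(-88 - 255\right)\right) + 2 = \left(169449 + 2 \left(-255\right) \left(-343\right)\right) + 2 = \left(169449 + 174930\right) + 2 = 344379 + 2 = 344381$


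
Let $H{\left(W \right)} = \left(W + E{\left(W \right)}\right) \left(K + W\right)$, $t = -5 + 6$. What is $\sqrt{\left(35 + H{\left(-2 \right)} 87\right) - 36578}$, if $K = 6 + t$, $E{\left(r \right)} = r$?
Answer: $i \sqrt{38283} \approx 195.66 i$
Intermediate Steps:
$t = 1$
$K = 7$ ($K = 6 + 1 = 7$)
$H{\left(W \right)} = 2 W \left(7 + W\right)$ ($H{\left(W \right)} = \left(W + W\right) \left(7 + W\right) = 2 W \left(7 + W\right)$)
$\sqrt{\left(35 + H{\left(-2 \right)} 87\right) - 36578} = \sqrt{\left(35 + 2 \left(-2\right) \left(7 - 2\right) 87\right) - 36578} = \sqrt{\left(35 + 2 \left(-2\right) 5 \cdot 87\right) - 36578} = \sqrt{\left(35 - 1740\right) - 36578} = \sqrt{-1705 - 36578} = \sqrt{-38283} = i \sqrt{38283}$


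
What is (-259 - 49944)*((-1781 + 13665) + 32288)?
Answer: -2217566916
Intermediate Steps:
(-259 - 49944)*((-1781 + 13665) + 32288) = -50203*(11884 + 32288) = -50203*44172 = -2217566916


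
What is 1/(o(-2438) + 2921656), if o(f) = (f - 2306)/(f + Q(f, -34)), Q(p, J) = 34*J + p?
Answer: 754/2202929217 ≈ 3.4227e-7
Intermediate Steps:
Q(p, J) = p + 34*J
o(f) = (-2306 + f)/(-1156 + 2*f) (o(f) = (f - 2306)/(f + (f + 34*(-34))) = (-2306 + f)/(f + (f - 1156)) = (-2306 + f)/(f + (-1156 + f)) = (-2306 + f)/(-1156 + 2*f))
1/(o(-2438) + 2921656) = 1/((-2306 - 2438)/(2*(-578 - 2438)) + 2921656) = 1/((½)*(-4744)/(-3016) + 2921656) = 1/((½)*(-1/3016)*(-4744) + 2921656) = 1/(593/754 + 2921656) = 1/(2202929217/754) = 754/2202929217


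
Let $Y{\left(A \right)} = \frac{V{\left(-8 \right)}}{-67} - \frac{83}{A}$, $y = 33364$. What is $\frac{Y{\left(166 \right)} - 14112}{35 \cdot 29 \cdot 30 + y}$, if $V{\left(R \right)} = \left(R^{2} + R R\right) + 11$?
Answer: $- \frac{1891353}{8551076} \approx -0.22118$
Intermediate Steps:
$V{\left(R \right)} = 11 + 2 R^{2}$ ($V{\left(R \right)} = \left(R^{2} + R^{2}\right) + 11 = 2 R^{2} + 11 = 11 + 2 R^{2}$)
$Y{\left(A \right)} = - \frac{139}{67} - \frac{83}{A}$ ($Y{\left(A \right)} = \frac{11 + 2 \left(-8\right)^{2}}{-67} - \frac{83}{A} = \left(11 + 2 \cdot 64\right) \left(- \frac{1}{67}\right) - \frac{83}{A} = \left(11 + 128\right) \left(- \frac{1}{67}\right) - \frac{83}{A} = 139 \left(- \frac{1}{67}\right) - \frac{83}{A} = - \frac{139}{67} - \frac{83}{A}$)
$\frac{Y{\left(166 \right)} - 14112}{35 \cdot 29 \cdot 30 + y} = \frac{\left(- \frac{139}{67} - \frac{83}{166}\right) - 14112}{35 \cdot 29 \cdot 30 + 33364} = \frac{\left(- \frac{139}{67} - \frac{1}{2}\right) - 14112}{1015 \cdot 30 + 33364} = \frac{\left(- \frac{139}{67} - \frac{1}{2}\right) - 14112}{30450 + 33364} = \frac{- \frac{345}{134} - 14112}{63814} = \left(- \frac{1891353}{134}\right) \frac{1}{63814} = - \frac{1891353}{8551076}$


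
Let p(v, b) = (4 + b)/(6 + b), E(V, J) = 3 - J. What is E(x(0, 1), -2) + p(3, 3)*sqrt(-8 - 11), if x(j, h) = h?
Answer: 5 + 7*I*sqrt(19)/9 ≈ 5.0 + 3.3903*I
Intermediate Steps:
p(v, b) = (4 + b)/(6 + b)
E(x(0, 1), -2) + p(3, 3)*sqrt(-8 - 11) = (3 - 1*(-2)) + ((4 + 3)/(6 + 3))*sqrt(-8 - 11) = (3 + 2) + (7/9)*sqrt(-19) = 5 + ((1/9)*7)*(I*sqrt(19)) = 5 + 7*(I*sqrt(19))/9 = 5 + 7*I*sqrt(19)/9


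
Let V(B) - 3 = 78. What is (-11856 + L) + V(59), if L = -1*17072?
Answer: -28847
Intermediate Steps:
V(B) = 81 (V(B) = 3 + 78 = 81)
L = -17072
(-11856 + L) + V(59) = (-11856 - 17072) + 81 = -28928 + 81 = -28847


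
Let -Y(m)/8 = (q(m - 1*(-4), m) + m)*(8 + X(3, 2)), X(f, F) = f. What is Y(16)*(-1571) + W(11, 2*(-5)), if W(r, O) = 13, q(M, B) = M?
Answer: 4976941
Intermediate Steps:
Y(m) = -352 - 176*m (Y(m) = -8*((m - 1*(-4)) + m)*(8 + 3) = -8*((m + 4) + m)*11 = -8*((4 + m) + m)*11 = -8*(4 + 2*m)*11 = -8*(44 + 22*m) = -352 - 176*m)
Y(16)*(-1571) + W(11, 2*(-5)) = (-352 - 176*16)*(-1571) + 13 = (-352 - 2816)*(-1571) + 13 = -3168*(-1571) + 13 = 4976928 + 13 = 4976941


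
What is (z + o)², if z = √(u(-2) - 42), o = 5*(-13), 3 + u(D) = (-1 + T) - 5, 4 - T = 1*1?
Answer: 4177 - 520*I*√3 ≈ 4177.0 - 900.67*I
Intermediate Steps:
T = 3 (T = 4 - 1 = 3)
u(D) = -6 (u(D) = -3 + ((-1 + 3) - 5) = -3 + (2 - 5) = -3 - 3 = -6)
o = -65
z = 4*I*√3 (z = √(-6 - 42) = √(-48) = 4*I*√3 ≈ 6.9282*I)
(z + o)² = (4*I*√3 - 65)² = (-65 + 4*I*√3)²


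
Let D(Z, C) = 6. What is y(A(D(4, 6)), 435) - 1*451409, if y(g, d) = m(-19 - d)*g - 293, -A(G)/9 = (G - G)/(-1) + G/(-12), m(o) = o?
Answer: -453745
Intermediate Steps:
A(G) = 3*G/4 (A(G) = -9*((G - G)/(-1) + G/(-12)) = -9*(0*(-1) + G*(-1/12)) = -9*(0 - G/12) = -(-3)*G/4 = 3*G/4)
y(g, d) = -293 + g*(-19 - d) (y(g, d) = (-19 - d)*g - 293 = g*(-19 - d) - 293 = -293 + g*(-19 - d))
y(A(D(4, 6)), 435) - 1*451409 = (-293 - (¾)*6*(19 + 435)) - 1*451409 = (-293 - 1*9/2*454) - 451409 = (-293 - 2043) - 451409 = -2336 - 451409 = -453745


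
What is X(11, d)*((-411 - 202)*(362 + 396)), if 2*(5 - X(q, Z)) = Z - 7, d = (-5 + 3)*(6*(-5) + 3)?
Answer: 8596099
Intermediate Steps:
d = 54 (d = -2*(-30 + 3) = -2*(-27) = 54)
X(q, Z) = 17/2 - Z/2 (X(q, Z) = 5 - (Z - 7)/2 = 5 - (-7 + Z)/2 = 5 + (7/2 - Z/2) = 17/2 - Z/2)
X(11, d)*((-411 - 202)*(362 + 396)) = (17/2 - ½*54)*((-411 - 202)*(362 + 396)) = (17/2 - 27)*(-613*758) = -37/2*(-464654) = 8596099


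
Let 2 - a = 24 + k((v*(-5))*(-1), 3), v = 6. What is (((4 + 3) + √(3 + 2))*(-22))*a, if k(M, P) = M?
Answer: 8008 + 1144*√5 ≈ 10566.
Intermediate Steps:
a = -52 (a = 2 - (24 + (6*(-5))*(-1)) = 2 - (24 - 30*(-1)) = 2 - (24 + 30) = 2 - 1*54 = 2 - 54 = -52)
(((4 + 3) + √(3 + 2))*(-22))*a = (((4 + 3) + √(3 + 2))*(-22))*(-52) = ((7 + √5)*(-22))*(-52) = (-154 - 22*√5)*(-52) = 8008 + 1144*√5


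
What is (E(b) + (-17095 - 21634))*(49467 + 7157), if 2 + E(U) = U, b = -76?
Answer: -2197407568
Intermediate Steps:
E(U) = -2 + U
(E(b) + (-17095 - 21634))*(49467 + 7157) = ((-2 - 76) + (-17095 - 21634))*(49467 + 7157) = (-78 - 38729)*56624 = -38807*56624 = -2197407568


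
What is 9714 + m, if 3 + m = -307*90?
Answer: -17919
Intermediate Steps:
m = -27633 (m = -3 - 307*90 = -3 - 27630 = -27633)
9714 + m = 9714 - 27633 = -17919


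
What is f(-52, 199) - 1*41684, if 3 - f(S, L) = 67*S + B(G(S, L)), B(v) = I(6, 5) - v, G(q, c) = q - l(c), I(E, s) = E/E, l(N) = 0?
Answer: -38250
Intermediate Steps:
I(E, s) = 1
G(q, c) = q (G(q, c) = q - 1*0 = q + 0 = q)
B(v) = 1 - v
f(S, L) = 2 - 66*S (f(S, L) = 3 - (67*S + (1 - S)) = 3 - (1 + 66*S) = 3 + (-1 - 66*S) = 2 - 66*S)
f(-52, 199) - 1*41684 = (2 - 66*(-52)) - 1*41684 = (2 + 3432) - 41684 = 3434 - 41684 = -38250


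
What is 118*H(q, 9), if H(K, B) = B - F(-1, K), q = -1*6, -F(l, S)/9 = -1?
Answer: 0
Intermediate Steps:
F(l, S) = 9 (F(l, S) = -9*(-1) = 9)
q = -6
H(K, B) = -9 + B (H(K, B) = B - 1*9 = B - 9 = -9 + B)
118*H(q, 9) = 118*(-9 + 9) = 118*0 = 0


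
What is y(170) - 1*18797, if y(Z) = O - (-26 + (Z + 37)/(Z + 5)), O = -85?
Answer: -3300007/175 ≈ -18857.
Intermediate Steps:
y(Z) = -59 - (37 + Z)/(5 + Z) (y(Z) = -85 - (-26 + (Z + 37)/(Z + 5)) = -85 - (-26 + (37 + Z)/(5 + Z)) = -85 + (26 - (37 + Z)/(5 + Z)) = -59 - (37 + Z)/(5 + Z))
y(170) - 1*18797 = 4*(-83 - 15*170)/(5 + 170) - 1*18797 = 4*(-83 - 2550)/175 - 18797 = 4*(1/175)*(-2633) - 18797 = -10532/175 - 18797 = -3300007/175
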